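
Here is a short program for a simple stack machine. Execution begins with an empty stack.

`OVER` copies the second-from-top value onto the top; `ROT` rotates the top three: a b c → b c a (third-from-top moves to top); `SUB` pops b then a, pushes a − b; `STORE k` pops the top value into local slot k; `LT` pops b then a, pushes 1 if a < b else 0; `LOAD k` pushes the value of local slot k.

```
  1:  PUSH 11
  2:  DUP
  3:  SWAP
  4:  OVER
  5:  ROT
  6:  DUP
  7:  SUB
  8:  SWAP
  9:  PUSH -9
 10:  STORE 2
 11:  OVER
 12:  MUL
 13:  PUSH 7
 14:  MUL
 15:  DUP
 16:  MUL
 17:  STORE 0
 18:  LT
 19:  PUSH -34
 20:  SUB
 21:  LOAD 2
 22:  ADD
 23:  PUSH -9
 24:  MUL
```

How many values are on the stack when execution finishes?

1

PUSH 11  -> [11]
DUP      -> [11, 11]
SWAP     -> [11, 11]
OVER     -> [11, 11, 11]
ROT      -> [11, 11, 11]
DUP      -> [11, 11, 11, 11]
SUB      -> [11, 11, 0]
SWAP     -> [11, 0, 11]
PUSH -9  -> [11, 0, 11, -9]
STORE 2  -> [11, 0, 11]
OVER     -> [11, 0, 11, 0]
MUL      -> [11, 0, 0]
PUSH 7   -> [11, 0, 0, 7]
MUL      -> [11, 0, 0]
DUP      -> [11, 0, 0, 0]
MUL      -> [11, 0, 0]
STORE 0  -> [11, 0]
LT       -> [0]
PUSH -34 -> [0, -34]
SUB      -> [34]
LOAD 2   -> [34, -9]
ADD      -> [25]
PUSH -9  -> [25, -9]
MUL      -> [-225]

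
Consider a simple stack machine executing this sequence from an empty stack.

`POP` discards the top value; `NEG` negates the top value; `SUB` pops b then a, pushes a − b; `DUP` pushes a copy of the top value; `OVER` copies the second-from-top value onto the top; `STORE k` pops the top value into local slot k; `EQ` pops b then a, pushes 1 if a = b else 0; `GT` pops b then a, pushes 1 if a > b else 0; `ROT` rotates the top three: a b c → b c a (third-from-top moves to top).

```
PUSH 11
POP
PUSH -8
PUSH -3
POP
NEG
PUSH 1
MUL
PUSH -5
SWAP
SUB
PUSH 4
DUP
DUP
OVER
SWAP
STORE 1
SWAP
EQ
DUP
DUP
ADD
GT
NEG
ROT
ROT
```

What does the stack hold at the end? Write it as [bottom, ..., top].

PUSH 11 : 11
POP     : (empty)
PUSH -8 : -8
PUSH -3 : -8 -3
POP     : -8
NEG     : 8
PUSH 1  : 8 1
MUL     : 8
PUSH -5 : 8 -5
SWAP    : -5 8
SUB     : -13
PUSH 4  : -13 4
DUP     : -13 4 4
DUP     : -13 4 4 4
OVER    : -13 4 4 4 4
SWAP    : -13 4 4 4 4
STORE 1 : -13 4 4 4
SWAP    : -13 4 4 4
EQ      : -13 4 1
DUP     : -13 4 1 1
DUP     : -13 4 1 1 1
ADD     : -13 4 1 2
GT      : -13 4 0
NEG     : -13 4 0
ROT     : 4 0 -13
ROT     : 0 -13 4

[0, -13, 4]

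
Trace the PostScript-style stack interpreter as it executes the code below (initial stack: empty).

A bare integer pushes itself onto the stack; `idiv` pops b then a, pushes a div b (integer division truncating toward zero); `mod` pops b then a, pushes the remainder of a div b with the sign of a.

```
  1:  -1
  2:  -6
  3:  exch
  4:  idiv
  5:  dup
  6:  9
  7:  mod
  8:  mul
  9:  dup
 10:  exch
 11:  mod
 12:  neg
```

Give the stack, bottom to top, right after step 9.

[36, 36]

-1    -1
-6    -1 -6
exch  -6 -1
idiv  6
dup   6 6
9     6 6 9
mod   6 6
mul   36
dup   36 36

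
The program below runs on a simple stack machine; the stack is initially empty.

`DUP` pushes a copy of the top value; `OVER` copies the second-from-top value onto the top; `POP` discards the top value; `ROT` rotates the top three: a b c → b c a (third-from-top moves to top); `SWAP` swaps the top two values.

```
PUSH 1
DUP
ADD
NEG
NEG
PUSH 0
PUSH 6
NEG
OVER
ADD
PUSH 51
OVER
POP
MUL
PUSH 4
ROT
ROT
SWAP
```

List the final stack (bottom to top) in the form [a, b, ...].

[2, 4, -306, 0]

PUSH 1  -> 1
DUP     -> 1 1
ADD     -> 2
NEG     -> -2
NEG     -> 2
PUSH 0  -> 2 0
PUSH 6  -> 2 0 6
NEG     -> 2 0 -6
OVER    -> 2 0 -6 0
ADD     -> 2 0 -6
PUSH 51 -> 2 0 -6 51
OVER    -> 2 0 -6 51 -6
POP     -> 2 0 -6 51
MUL     -> 2 0 -306
PUSH 4  -> 2 0 -306 4
ROT     -> 2 -306 4 0
ROT     -> 2 4 0 -306
SWAP    -> 2 4 -306 0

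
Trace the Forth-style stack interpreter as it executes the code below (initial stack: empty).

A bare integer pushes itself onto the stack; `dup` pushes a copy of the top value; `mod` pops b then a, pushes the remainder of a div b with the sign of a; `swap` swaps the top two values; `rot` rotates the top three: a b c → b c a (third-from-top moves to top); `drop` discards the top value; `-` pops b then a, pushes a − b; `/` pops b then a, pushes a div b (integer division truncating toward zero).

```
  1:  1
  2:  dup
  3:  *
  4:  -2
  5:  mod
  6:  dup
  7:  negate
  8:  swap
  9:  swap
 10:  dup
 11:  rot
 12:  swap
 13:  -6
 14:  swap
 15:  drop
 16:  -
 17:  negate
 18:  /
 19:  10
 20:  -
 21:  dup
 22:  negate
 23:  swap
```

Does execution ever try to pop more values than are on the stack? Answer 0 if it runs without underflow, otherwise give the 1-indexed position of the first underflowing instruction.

0

1      : [1]
dup    : [1, 1]
*      : [1]
-2     : [1, -2]
mod    : [1]
dup    : [1, 1]
negate : [1, -1]
swap   : [-1, 1]
swap   : [1, -1]
dup    : [1, -1, -1]
rot    : [-1, -1, 1]
swap   : [-1, 1, -1]
-6     : [-1, 1, -1, -6]
swap   : [-1, 1, -6, -1]
drop   : [-1, 1, -6]
-      : [-1, 7]
negate : [-1, -7]
/      : [0]
10     : [0, 10]
-      : [-10]
dup    : [-10, -10]
negate : [-10, 10]
swap   : [10, -10]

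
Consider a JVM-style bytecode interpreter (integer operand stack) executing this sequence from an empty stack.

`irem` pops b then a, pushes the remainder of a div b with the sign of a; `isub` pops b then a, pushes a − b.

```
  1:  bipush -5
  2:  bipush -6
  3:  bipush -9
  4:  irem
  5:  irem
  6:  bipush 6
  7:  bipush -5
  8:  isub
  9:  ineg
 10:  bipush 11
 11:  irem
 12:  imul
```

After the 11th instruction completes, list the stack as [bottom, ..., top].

bipush -5  [-5]
bipush -6  [-5, -6]
bipush -9  [-5, -6, -9]
irem       [-5, -6]
irem       [-5]
bipush 6   [-5, 6]
bipush -5  [-5, 6, -5]
isub       [-5, 11]
ineg       [-5, -11]
bipush 11  [-5, -11, 11]
irem       [-5, 0]

[-5, 0]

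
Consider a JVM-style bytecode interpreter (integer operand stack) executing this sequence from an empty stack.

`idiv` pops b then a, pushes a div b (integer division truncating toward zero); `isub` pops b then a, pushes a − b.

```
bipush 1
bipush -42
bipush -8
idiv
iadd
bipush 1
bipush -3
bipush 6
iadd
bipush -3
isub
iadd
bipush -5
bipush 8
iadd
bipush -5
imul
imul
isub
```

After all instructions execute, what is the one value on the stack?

bipush 1   → [1]
bipush -42 → [1, -42]
bipush -8  → [1, -42, -8]
idiv       → [1, 5]
iadd       → [6]
bipush 1   → [6, 1]
bipush -3  → [6, 1, -3]
bipush 6   → [6, 1, -3, 6]
iadd       → [6, 1, 3]
bipush -3  → [6, 1, 3, -3]
isub       → [6, 1, 6]
iadd       → [6, 7]
bipush -5  → [6, 7, -5]
bipush 8   → [6, 7, -5, 8]
iadd       → [6, 7, 3]
bipush -5  → [6, 7, 3, -5]
imul       → [6, 7, -15]
imul       → [6, -105]
isub       → [111]

111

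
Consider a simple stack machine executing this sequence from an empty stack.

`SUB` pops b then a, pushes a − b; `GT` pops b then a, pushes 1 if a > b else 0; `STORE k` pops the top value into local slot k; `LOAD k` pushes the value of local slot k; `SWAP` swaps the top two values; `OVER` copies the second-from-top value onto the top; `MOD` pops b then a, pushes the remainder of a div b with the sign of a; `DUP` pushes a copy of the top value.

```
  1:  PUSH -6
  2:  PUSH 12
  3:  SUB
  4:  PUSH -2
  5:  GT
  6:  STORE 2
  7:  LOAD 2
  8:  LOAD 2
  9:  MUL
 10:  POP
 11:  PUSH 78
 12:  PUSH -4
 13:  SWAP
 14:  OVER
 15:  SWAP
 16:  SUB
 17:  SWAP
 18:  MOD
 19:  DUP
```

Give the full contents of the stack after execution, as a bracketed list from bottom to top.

PUSH -6 → [-6]
PUSH 12 → [-6, 12]
SUB     → [-18]
PUSH -2 → [-18, -2]
GT      → [0]
STORE 2 → []
LOAD 2  → [0]
LOAD 2  → [0, 0]
MUL     → [0]
POP     → []
PUSH 78 → [78]
PUSH -4 → [78, -4]
SWAP    → [-4, 78]
OVER    → [-4, 78, -4]
SWAP    → [-4, -4, 78]
SUB     → [-4, -82]
SWAP    → [-82, -4]
MOD     → [-2]
DUP     → [-2, -2]

[-2, -2]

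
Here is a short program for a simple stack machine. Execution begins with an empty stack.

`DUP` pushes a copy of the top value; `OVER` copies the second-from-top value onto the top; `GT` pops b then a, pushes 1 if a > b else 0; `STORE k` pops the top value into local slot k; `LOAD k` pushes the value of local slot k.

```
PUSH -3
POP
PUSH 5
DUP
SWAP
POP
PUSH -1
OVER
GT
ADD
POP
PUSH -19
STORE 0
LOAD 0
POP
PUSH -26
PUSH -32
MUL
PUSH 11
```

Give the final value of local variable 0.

PUSH -3  → [-3]
POP      → []
PUSH 5   → [5]
DUP      → [5, 5]
SWAP     → [5, 5]
POP      → [5]
PUSH -1  → [5, -1]
OVER     → [5, -1, 5]
GT       → [5, 0]
ADD      → [5]
POP      → []
PUSH -19 → [-19]
STORE 0  → []
LOAD 0   → [-19]
POP      → []
PUSH -26 → [-26]
PUSH -32 → [-26, -32]
MUL      → [832]
PUSH 11  → [832, 11]

-19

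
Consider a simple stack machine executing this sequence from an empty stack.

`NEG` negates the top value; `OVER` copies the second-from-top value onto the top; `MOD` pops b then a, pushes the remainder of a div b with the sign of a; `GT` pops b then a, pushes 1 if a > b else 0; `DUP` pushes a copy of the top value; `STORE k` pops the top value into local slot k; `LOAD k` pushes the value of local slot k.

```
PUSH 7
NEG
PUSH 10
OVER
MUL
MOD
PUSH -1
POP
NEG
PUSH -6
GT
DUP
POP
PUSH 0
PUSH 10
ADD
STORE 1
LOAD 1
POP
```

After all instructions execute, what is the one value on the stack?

1

PUSH 7  → [7]
NEG     → [-7]
PUSH 10 → [-7, 10]
OVER    → [-7, 10, -7]
MUL     → [-7, -70]
MOD     → [-7]
PUSH -1 → [-7, -1]
POP     → [-7]
NEG     → [7]
PUSH -6 → [7, -6]
GT      → [1]
DUP     → [1, 1]
POP     → [1]
PUSH 0  → [1, 0]
PUSH 10 → [1, 0, 10]
ADD     → [1, 10]
STORE 1 → [1]
LOAD 1  → [1, 10]
POP     → [1]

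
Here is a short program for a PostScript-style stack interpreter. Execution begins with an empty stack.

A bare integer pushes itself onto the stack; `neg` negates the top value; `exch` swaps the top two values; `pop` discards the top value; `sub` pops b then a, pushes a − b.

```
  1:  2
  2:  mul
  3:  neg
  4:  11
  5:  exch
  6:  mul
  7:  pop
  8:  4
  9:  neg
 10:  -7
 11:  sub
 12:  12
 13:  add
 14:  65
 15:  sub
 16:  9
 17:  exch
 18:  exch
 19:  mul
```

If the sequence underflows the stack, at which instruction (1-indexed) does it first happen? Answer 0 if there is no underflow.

2

2 -> 2
mul  — needs 2 operands, stack has 1 → underflow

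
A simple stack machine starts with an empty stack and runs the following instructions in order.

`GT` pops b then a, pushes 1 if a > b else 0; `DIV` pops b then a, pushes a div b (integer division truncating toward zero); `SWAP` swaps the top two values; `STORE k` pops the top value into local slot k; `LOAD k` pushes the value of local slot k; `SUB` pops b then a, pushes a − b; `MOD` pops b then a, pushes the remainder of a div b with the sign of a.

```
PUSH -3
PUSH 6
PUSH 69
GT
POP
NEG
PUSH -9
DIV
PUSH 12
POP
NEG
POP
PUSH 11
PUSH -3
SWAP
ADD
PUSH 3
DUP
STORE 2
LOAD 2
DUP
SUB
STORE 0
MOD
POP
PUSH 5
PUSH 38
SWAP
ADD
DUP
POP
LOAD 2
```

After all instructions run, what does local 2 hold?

3

PUSH -3 → -3
PUSH 6  → -3 6
PUSH 69 → -3 6 69
GT      → -3 0
POP     → -3
NEG     → 3
PUSH -9 → 3 -9
DIV     → 0
PUSH 12 → 0 12
POP     → 0
NEG     → 0
POP     → (empty)
PUSH 11 → 11
PUSH -3 → 11 -3
SWAP    → -3 11
ADD     → 8
PUSH 3  → 8 3
DUP     → 8 3 3
STORE 2 → 8 3
LOAD 2  → 8 3 3
DUP     → 8 3 3 3
SUB     → 8 3 0
STORE 0 → 8 3
MOD     → 2
POP     → (empty)
PUSH 5  → 5
PUSH 38 → 5 38
SWAP    → 38 5
ADD     → 43
DUP     → 43 43
POP     → 43
LOAD 2  → 43 3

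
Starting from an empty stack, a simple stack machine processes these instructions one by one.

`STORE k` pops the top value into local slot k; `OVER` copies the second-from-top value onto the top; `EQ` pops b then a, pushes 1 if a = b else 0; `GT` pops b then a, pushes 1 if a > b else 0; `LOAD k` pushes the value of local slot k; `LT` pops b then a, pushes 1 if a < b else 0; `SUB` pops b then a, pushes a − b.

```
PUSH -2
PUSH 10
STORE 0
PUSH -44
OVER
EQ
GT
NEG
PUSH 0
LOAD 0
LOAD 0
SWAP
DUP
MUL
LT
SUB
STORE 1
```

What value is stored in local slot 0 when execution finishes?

10

PUSH -2  -> -2
PUSH 10  -> -2 10
STORE 0  -> -2
PUSH -44 -> -2 -44
OVER     -> -2 -44 -2
EQ       -> -2 0
GT       -> 0
NEG      -> 0
PUSH 0   -> 0 0
LOAD 0   -> 0 0 10
LOAD 0   -> 0 0 10 10
SWAP     -> 0 0 10 10
DUP      -> 0 0 10 10 10
MUL      -> 0 0 10 100
LT       -> 0 0 1
SUB      -> 0 -1
STORE 1  -> 0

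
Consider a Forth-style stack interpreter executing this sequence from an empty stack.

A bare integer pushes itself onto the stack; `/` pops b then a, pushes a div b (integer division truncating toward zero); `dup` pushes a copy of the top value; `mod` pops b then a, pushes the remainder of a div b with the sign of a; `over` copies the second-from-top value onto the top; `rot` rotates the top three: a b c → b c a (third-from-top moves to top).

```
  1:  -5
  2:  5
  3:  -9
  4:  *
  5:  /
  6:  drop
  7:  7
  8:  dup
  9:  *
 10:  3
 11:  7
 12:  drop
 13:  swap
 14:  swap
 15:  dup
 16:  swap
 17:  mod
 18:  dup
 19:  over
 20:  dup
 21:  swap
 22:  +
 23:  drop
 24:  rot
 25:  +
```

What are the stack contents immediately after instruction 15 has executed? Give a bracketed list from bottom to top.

[49, 3, 3]

-5    -5
5     -5 5
-9    -5 5 -9
*     -5 -45
/     0
drop  (empty)
7     7
dup   7 7
*     49
3     49 3
7     49 3 7
drop  49 3
swap  3 49
swap  49 3
dup   49 3 3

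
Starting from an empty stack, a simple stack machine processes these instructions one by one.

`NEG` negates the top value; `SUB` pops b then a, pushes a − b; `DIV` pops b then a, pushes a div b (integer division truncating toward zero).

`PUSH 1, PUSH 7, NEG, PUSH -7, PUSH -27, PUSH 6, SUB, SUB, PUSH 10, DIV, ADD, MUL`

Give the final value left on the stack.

PUSH 1   → [1]
PUSH 7   → [1, 7]
NEG      → [1, -7]
PUSH -7  → [1, -7, -7]
PUSH -27 → [1, -7, -7, -27]
PUSH 6   → [1, -7, -7, -27, 6]
SUB      → [1, -7, -7, -33]
SUB      → [1, -7, 26]
PUSH 10  → [1, -7, 26, 10]
DIV      → [1, -7, 2]
ADD      → [1, -5]
MUL      → [-5]

-5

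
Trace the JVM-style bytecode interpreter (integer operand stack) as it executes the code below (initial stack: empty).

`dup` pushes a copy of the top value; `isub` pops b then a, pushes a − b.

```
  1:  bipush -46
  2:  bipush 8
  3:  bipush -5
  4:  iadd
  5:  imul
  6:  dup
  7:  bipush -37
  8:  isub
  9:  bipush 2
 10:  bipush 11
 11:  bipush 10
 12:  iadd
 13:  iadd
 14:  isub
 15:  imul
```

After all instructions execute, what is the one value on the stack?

17112

bipush -46 -> -46
bipush 8   -> -46 8
bipush -5  -> -46 8 -5
iadd       -> -46 3
imul       -> -138
dup        -> -138 -138
bipush -37 -> -138 -138 -37
isub       -> -138 -101
bipush 2   -> -138 -101 2
bipush 11  -> -138 -101 2 11
bipush 10  -> -138 -101 2 11 10
iadd       -> -138 -101 2 21
iadd       -> -138 -101 23
isub       -> -138 -124
imul       -> 17112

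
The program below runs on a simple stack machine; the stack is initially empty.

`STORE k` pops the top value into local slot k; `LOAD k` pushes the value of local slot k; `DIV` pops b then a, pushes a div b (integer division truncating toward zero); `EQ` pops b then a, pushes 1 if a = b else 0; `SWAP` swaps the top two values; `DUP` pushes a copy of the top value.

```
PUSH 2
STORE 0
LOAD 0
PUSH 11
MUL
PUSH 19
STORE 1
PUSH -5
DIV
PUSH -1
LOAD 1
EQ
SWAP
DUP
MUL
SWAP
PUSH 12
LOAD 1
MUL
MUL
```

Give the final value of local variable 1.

PUSH 2   [2]
STORE 0  []
LOAD 0   [2]
PUSH 11  [2, 11]
MUL      [22]
PUSH 19  [22, 19]
STORE 1  [22]
PUSH -5  [22, -5]
DIV      [-4]
PUSH -1  [-4, -1]
LOAD 1   [-4, -1, 19]
EQ       [-4, 0]
SWAP     [0, -4]
DUP      [0, -4, -4]
MUL      [0, 16]
SWAP     [16, 0]
PUSH 12  [16, 0, 12]
LOAD 1   [16, 0, 12, 19]
MUL      [16, 0, 228]
MUL      [16, 0]

19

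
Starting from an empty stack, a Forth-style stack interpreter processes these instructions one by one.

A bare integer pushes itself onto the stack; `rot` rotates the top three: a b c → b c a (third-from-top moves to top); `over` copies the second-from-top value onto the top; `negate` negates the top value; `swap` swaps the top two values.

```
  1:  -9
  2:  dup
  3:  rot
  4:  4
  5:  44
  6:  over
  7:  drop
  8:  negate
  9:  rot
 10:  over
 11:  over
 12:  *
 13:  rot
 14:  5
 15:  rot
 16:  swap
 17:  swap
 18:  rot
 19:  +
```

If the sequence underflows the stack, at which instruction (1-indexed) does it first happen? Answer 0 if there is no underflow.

3

-9  : [-9]
dup : [-9, -9]
rot  — needs 3 operands, stack has 2 → underflow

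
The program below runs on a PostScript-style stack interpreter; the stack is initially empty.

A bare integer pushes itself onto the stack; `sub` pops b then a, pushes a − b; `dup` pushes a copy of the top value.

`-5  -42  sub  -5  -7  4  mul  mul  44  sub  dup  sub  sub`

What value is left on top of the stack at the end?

-5   -5
-42  -5 -42
sub  37
-5   37 -5
-7   37 -5 -7
4    37 -5 -7 4
mul  37 -5 -28
mul  37 140
44   37 140 44
sub  37 96
dup  37 96 96
sub  37 0
sub  37

37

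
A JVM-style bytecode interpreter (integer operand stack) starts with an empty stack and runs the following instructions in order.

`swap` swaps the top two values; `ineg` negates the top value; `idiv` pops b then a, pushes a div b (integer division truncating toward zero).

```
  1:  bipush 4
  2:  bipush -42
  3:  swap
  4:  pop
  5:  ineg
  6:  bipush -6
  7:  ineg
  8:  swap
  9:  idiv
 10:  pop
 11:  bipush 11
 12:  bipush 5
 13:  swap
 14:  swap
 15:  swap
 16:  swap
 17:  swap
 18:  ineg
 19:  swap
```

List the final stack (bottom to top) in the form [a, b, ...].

bipush 4   : 4
bipush -42 : 4 -42
swap       : -42 4
pop        : -42
ineg       : 42
bipush -6  : 42 -6
ineg       : 42 6
swap       : 6 42
idiv       : 0
pop        : (empty)
bipush 11  : 11
bipush 5   : 11 5
swap       : 5 11
swap       : 11 5
swap       : 5 11
swap       : 11 5
swap       : 5 11
ineg       : 5 -11
swap       : -11 5

[-11, 5]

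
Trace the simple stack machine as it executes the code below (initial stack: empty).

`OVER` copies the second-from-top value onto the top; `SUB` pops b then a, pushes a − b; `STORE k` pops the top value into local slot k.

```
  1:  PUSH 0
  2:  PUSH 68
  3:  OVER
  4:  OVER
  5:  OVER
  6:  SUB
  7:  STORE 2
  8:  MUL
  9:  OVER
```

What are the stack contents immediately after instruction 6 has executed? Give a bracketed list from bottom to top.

[0, 68, 0, 68]

PUSH 0  -> [0]
PUSH 68 -> [0, 68]
OVER    -> [0, 68, 0]
OVER    -> [0, 68, 0, 68]
OVER    -> [0, 68, 0, 68, 0]
SUB     -> [0, 68, 0, 68]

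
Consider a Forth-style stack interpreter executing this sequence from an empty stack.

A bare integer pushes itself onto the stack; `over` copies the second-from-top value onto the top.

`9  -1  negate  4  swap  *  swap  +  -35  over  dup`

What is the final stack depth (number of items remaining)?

9      : 9
-1     : 9 -1
negate : 9 1
4      : 9 1 4
swap   : 9 4 1
*      : 9 4
swap   : 4 9
+      : 13
-35    : 13 -35
over   : 13 -35 13
dup    : 13 -35 13 13

4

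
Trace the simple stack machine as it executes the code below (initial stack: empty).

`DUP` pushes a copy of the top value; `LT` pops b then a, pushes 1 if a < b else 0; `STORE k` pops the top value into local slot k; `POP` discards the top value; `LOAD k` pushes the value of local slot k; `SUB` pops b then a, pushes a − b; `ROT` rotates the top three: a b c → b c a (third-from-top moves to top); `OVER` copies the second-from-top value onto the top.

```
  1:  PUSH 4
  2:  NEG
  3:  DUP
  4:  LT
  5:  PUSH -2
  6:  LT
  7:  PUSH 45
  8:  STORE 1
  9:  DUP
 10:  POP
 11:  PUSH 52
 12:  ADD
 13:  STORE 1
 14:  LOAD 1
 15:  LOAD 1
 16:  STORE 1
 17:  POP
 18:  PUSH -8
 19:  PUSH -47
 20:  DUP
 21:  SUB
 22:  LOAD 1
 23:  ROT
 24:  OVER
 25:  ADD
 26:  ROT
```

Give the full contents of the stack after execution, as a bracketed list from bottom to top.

PUSH 4    [4]
NEG       [-4]
DUP       [-4, -4]
LT        [0]
PUSH -2   [0, -2]
LT        [0]
PUSH 45   [0, 45]
STORE 1   [0]
DUP       [0, 0]
POP       [0]
PUSH 52   [0, 52]
ADD       [52]
STORE 1   []
LOAD 1    [52]
LOAD 1    [52, 52]
STORE 1   [52]
POP       []
PUSH -8   [-8]
PUSH -47  [-8, -47]
DUP       [-8, -47, -47]
SUB       [-8, 0]
LOAD 1    [-8, 0, 52]
ROT       [0, 52, -8]
OVER      [0, 52, -8, 52]
ADD       [0, 52, 44]
ROT       [52, 44, 0]

[52, 44, 0]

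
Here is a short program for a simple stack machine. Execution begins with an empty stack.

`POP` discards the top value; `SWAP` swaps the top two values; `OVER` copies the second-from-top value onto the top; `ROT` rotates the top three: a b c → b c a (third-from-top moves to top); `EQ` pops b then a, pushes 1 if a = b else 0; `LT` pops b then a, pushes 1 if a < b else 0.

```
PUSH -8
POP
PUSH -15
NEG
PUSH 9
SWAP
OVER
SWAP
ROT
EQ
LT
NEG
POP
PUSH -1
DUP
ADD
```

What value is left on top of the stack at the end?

-2

PUSH -8  -> -8
POP      -> (empty)
PUSH -15 -> -15
NEG      -> 15
PUSH 9   -> 15 9
SWAP     -> 9 15
OVER     -> 9 15 9
SWAP     -> 9 9 15
ROT      -> 9 15 9
EQ       -> 9 0
LT       -> 0
NEG      -> 0
POP      -> (empty)
PUSH -1  -> -1
DUP      -> -1 -1
ADD      -> -2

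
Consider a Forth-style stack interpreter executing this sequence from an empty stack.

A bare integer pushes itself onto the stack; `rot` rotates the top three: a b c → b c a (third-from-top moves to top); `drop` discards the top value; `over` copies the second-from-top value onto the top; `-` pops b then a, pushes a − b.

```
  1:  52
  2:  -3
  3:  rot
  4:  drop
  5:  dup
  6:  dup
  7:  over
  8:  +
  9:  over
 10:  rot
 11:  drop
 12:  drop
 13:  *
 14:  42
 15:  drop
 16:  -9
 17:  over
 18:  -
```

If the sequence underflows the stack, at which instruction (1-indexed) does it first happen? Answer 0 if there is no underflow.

3

52 : 52
-3 : 52 -3
rot  — needs 3 operands, stack has 2 → underflow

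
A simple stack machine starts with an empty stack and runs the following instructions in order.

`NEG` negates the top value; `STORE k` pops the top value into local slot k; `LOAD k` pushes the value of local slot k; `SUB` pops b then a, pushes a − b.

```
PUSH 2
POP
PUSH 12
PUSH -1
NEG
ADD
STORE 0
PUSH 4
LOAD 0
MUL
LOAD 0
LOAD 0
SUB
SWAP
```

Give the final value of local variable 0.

PUSH 2  → [2]
POP     → []
PUSH 12 → [12]
PUSH -1 → [12, -1]
NEG     → [12, 1]
ADD     → [13]
STORE 0 → []
PUSH 4  → [4]
LOAD 0  → [4, 13]
MUL     → [52]
LOAD 0  → [52, 13]
LOAD 0  → [52, 13, 13]
SUB     → [52, 0]
SWAP    → [0, 52]

13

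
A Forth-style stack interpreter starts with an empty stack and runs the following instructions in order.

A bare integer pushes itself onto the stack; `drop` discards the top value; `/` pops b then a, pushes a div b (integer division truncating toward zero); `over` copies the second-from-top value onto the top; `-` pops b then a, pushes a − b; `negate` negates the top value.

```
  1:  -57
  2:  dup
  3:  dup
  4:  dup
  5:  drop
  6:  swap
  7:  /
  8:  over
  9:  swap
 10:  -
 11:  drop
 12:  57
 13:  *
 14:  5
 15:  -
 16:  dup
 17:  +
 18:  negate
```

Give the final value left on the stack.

-57    → [-57]
dup    → [-57, -57]
dup    → [-57, -57, -57]
dup    → [-57, -57, -57, -57]
drop   → [-57, -57, -57]
swap   → [-57, -57, -57]
/      → [-57, 1]
over   → [-57, 1, -57]
swap   → [-57, -57, 1]
-      → [-57, -58]
drop   → [-57]
57     → [-57, 57]
*      → [-3249]
5      → [-3249, 5]
-      → [-3254]
dup    → [-3254, -3254]
+      → [-6508]
negate → [6508]

6508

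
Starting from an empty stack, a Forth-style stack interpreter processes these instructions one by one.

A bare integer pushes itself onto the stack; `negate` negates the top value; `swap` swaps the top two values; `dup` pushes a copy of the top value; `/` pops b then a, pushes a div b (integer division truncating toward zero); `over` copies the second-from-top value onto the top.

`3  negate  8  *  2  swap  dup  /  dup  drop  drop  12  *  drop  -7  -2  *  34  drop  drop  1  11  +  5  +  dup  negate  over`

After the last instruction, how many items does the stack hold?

3

3       3
negate  -3
8       -3 8
*       -24
2       -24 2
swap    2 -24
dup     2 -24 -24
/       2 1
dup     2 1 1
drop    2 1
drop    2
12      2 12
*       24
drop    (empty)
-7      -7
-2      -7 -2
*       14
34      14 34
drop    14
drop    (empty)
1       1
11      1 11
+       12
5       12 5
+       17
dup     17 17
negate  17 -17
over    17 -17 17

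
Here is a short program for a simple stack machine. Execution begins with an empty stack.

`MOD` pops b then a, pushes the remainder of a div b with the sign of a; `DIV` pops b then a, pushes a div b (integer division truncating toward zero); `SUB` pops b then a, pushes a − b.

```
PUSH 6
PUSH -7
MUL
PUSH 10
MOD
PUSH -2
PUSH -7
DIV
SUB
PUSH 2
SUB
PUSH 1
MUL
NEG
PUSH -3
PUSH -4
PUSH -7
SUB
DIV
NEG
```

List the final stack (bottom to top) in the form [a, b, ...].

PUSH 6  -> [6]
PUSH -7 -> [6, -7]
MUL     -> [-42]
PUSH 10 -> [-42, 10]
MOD     -> [-2]
PUSH -2 -> [-2, -2]
PUSH -7 -> [-2, -2, -7]
DIV     -> [-2, 0]
SUB     -> [-2]
PUSH 2  -> [-2, 2]
SUB     -> [-4]
PUSH 1  -> [-4, 1]
MUL     -> [-4]
NEG     -> [4]
PUSH -3 -> [4, -3]
PUSH -4 -> [4, -3, -4]
PUSH -7 -> [4, -3, -4, -7]
SUB     -> [4, -3, 3]
DIV     -> [4, -1]
NEG     -> [4, 1]

[4, 1]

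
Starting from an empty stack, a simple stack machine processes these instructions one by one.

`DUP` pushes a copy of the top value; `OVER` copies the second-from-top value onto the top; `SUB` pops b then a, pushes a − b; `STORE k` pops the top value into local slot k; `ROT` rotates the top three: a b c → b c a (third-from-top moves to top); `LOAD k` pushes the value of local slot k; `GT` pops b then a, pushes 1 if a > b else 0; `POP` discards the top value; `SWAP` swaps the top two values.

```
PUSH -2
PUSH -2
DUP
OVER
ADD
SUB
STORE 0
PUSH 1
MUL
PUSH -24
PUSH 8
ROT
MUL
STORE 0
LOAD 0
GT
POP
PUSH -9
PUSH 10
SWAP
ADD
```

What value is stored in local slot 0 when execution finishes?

-16

PUSH -2   -2
PUSH -2   -2 -2
DUP       -2 -2 -2
OVER      -2 -2 -2 -2
ADD       -2 -2 -4
SUB       -2 2
STORE 0   -2
PUSH 1    -2 1
MUL       -2
PUSH -24  -2 -24
PUSH 8    -2 -24 8
ROT       -24 8 -2
MUL       -24 -16
STORE 0   -24
LOAD 0    -24 -16
GT        0
POP       (empty)
PUSH -9   -9
PUSH 10   -9 10
SWAP      10 -9
ADD       1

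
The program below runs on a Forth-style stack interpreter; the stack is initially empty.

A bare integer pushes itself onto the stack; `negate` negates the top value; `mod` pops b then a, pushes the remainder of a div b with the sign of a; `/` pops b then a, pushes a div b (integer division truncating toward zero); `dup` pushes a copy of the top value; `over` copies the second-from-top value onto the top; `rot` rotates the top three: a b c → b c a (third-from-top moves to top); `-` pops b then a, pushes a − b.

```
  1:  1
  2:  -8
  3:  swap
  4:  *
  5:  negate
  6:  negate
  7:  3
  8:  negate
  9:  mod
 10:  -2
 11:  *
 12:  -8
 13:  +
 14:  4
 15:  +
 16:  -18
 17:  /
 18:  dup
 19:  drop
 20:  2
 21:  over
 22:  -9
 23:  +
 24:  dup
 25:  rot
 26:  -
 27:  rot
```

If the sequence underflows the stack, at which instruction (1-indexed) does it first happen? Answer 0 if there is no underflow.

1      → [1]
-8     → [1, -8]
swap   → [-8, 1]
*      → [-8]
negate → [8]
negate → [-8]
3      → [-8, 3]
negate → [-8, -3]
mod    → [-2]
-2     → [-2, -2]
*      → [4]
-8     → [4, -8]
+      → [-4]
4      → [-4, 4]
+      → [0]
-18    → [0, -18]
/      → [0]
dup    → [0, 0]
drop   → [0]
2      → [0, 2]
over   → [0, 2, 0]
-9     → [0, 2, 0, -9]
+      → [0, 2, -9]
dup    → [0, 2, -9, -9]
rot    → [0, -9, -9, 2]
-      → [0, -9, -11]
rot    → [-9, -11, 0]

0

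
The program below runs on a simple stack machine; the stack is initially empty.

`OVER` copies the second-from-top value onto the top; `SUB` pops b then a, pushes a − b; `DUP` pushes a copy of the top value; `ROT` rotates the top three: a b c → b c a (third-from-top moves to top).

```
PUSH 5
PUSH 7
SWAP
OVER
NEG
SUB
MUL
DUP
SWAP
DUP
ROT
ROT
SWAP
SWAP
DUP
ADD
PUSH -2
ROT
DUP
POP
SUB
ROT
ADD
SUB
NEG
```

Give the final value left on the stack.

PUSH 5  : 5
PUSH 7  : 5 7
SWAP    : 7 5
OVER    : 7 5 7
NEG     : 7 5 -7
SUB     : 7 12
MUL     : 84
DUP     : 84 84
SWAP    : 84 84
DUP     : 84 84 84
ROT     : 84 84 84
ROT     : 84 84 84
SWAP    : 84 84 84
SWAP    : 84 84 84
DUP     : 84 84 84 84
ADD     : 84 84 168
PUSH -2 : 84 84 168 -2
ROT     : 84 168 -2 84
DUP     : 84 168 -2 84 84
POP     : 84 168 -2 84
SUB     : 84 168 -86
ROT     : 168 -86 84
ADD     : 168 -2
SUB     : 170
NEG     : -170

-170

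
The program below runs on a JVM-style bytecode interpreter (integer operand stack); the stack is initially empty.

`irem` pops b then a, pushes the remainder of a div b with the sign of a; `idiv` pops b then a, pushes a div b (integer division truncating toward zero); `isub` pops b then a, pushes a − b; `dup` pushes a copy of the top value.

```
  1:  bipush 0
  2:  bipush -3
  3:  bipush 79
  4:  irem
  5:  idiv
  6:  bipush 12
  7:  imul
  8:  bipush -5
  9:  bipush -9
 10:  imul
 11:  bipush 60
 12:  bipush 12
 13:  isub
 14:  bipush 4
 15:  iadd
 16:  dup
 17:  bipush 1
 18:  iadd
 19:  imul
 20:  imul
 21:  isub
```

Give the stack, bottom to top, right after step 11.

[0, 45, 60]

bipush 0   [0]
bipush -3  [0, -3]
bipush 79  [0, -3, 79]
irem       [0, -3]
idiv       [0]
bipush 12  [0, 12]
imul       [0]
bipush -5  [0, -5]
bipush -9  [0, -5, -9]
imul       [0, 45]
bipush 60  [0, 45, 60]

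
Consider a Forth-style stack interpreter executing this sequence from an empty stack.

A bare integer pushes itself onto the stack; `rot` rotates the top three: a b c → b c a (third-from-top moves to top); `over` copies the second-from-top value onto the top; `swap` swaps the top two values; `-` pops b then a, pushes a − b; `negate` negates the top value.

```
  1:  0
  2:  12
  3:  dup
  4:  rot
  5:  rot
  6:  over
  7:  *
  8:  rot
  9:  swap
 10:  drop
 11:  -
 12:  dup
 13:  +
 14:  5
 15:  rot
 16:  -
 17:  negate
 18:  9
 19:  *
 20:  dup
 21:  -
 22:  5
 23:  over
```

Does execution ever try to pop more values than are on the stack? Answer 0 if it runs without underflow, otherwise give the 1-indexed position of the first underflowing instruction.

0    → [0]
12   → [0, 12]
dup  → [0, 12, 12]
rot  → [12, 12, 0]
rot  → [12, 0, 12]
over → [12, 0, 12, 0]
*    → [12, 0, 0]
rot  → [0, 0, 12]
swap → [0, 12, 0]
drop → [0, 12]
-    → [-12]
dup  → [-12, -12]
+    → [-24]
5    → [-24, 5]
rot  — needs 3 operands, stack has 2 → underflow

15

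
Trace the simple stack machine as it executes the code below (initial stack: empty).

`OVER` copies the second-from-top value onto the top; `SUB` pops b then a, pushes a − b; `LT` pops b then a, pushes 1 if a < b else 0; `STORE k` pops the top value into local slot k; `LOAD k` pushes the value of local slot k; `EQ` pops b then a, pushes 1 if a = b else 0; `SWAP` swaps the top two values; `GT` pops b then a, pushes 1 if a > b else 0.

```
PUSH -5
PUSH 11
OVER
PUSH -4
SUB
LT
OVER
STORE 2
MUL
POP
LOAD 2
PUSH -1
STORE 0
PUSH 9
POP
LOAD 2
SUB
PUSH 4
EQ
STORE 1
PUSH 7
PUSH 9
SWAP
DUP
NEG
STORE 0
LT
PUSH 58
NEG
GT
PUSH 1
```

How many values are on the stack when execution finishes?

2

PUSH -5 → -5
PUSH 11 → -5 11
OVER    → -5 11 -5
PUSH -4 → -5 11 -5 -4
SUB     → -5 11 -1
LT      → -5 0
OVER    → -5 0 -5
STORE 2 → -5 0
MUL     → 0
POP     → (empty)
LOAD 2  → -5
PUSH -1 → -5 -1
STORE 0 → -5
PUSH 9  → -5 9
POP     → -5
LOAD 2  → -5 -5
SUB     → 0
PUSH 4  → 0 4
EQ      → 0
STORE 1 → (empty)
PUSH 7  → 7
PUSH 9  → 7 9
SWAP    → 9 7
DUP     → 9 7 7
NEG     → 9 7 -7
STORE 0 → 9 7
LT      → 0
PUSH 58 → 0 58
NEG     → 0 -58
GT      → 1
PUSH 1  → 1 1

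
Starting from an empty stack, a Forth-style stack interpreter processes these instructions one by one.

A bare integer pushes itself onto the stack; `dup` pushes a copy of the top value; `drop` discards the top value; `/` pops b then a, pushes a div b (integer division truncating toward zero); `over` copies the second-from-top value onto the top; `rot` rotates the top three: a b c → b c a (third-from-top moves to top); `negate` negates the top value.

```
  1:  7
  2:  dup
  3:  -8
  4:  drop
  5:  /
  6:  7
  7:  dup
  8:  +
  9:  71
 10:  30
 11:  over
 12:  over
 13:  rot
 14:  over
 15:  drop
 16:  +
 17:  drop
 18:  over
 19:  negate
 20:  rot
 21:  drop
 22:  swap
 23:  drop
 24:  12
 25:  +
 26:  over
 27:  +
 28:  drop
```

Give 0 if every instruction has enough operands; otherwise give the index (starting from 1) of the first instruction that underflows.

0

7       [7]
dup     [7, 7]
-8      [7, 7, -8]
drop    [7, 7]
/       [1]
7       [1, 7]
dup     [1, 7, 7]
+       [1, 14]
71      [1, 14, 71]
30      [1, 14, 71, 30]
over    [1, 14, 71, 30, 71]
over    [1, 14, 71, 30, 71, 30]
rot     [1, 14, 71, 71, 30, 30]
over    [1, 14, 71, 71, 30, 30, 30]
drop    [1, 14, 71, 71, 30, 30]
+       [1, 14, 71, 71, 60]
drop    [1, 14, 71, 71]
over    [1, 14, 71, 71, 71]
negate  [1, 14, 71, 71, -71]
rot     [1, 14, 71, -71, 71]
drop    [1, 14, 71, -71]
swap    [1, 14, -71, 71]
drop    [1, 14, -71]
12      [1, 14, -71, 12]
+       [1, 14, -59]
over    [1, 14, -59, 14]
+       [1, 14, -45]
drop    [1, 14]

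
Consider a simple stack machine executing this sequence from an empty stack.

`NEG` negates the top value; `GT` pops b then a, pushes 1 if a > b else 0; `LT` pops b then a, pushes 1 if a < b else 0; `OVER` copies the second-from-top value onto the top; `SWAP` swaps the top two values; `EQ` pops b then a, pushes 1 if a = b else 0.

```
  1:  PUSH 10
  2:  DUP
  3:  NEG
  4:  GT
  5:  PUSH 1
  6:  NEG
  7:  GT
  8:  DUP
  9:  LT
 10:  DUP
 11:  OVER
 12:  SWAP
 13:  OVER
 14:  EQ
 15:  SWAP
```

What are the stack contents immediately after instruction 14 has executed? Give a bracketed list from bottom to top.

PUSH 10  10
DUP      10 10
NEG      10 -10
GT       1
PUSH 1   1 1
NEG      1 -1
GT       1
DUP      1 1
LT       0
DUP      0 0
OVER     0 0 0
SWAP     0 0 0
OVER     0 0 0 0
EQ       0 0 1

[0, 0, 1]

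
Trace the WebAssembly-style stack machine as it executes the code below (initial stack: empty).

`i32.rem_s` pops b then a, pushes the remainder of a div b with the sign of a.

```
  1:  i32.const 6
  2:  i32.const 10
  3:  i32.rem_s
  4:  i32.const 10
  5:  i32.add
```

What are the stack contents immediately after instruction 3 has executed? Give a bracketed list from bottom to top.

[6]

i32.const 6   [6]
i32.const 10  [6, 10]
i32.rem_s     [6]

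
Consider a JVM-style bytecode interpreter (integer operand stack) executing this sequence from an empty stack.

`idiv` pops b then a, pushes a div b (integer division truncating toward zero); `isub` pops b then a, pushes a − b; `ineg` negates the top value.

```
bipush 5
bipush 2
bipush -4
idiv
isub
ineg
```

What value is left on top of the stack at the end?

bipush 5  -> 5
bipush 2  -> 5 2
bipush -4 -> 5 2 -4
idiv      -> 5 0
isub      -> 5
ineg      -> -5

-5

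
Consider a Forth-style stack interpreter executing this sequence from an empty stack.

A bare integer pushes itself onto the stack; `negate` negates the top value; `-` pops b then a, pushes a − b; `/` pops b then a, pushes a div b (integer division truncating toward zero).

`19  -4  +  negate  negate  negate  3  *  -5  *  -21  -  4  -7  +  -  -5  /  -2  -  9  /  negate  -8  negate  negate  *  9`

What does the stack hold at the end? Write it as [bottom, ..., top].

[-40, 9]

19      19
-4      19 -4
+       15
negate  -15
negate  15
negate  -15
3       -15 3
*       -45
-5      -45 -5
*       225
-21     225 -21
-       246
4       246 4
-7      246 4 -7
+       246 -3
-       249
-5      249 -5
/       -49
-2      -49 -2
-       -47
9       -47 9
/       -5
negate  5
-8      5 -8
negate  5 8
negate  5 -8
*       -40
9       -40 9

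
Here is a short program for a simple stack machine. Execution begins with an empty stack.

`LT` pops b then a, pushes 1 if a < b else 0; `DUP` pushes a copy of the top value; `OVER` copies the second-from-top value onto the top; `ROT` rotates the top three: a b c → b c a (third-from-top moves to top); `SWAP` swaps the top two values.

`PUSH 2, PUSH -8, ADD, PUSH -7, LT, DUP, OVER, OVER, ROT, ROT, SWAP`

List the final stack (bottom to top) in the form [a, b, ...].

PUSH 2  : 2
PUSH -8 : 2 -8
ADD     : -6
PUSH -7 : -6 -7
LT      : 0
DUP     : 0 0
OVER    : 0 0 0
OVER    : 0 0 0 0
ROT     : 0 0 0 0
ROT     : 0 0 0 0
SWAP    : 0 0 0 0

[0, 0, 0, 0]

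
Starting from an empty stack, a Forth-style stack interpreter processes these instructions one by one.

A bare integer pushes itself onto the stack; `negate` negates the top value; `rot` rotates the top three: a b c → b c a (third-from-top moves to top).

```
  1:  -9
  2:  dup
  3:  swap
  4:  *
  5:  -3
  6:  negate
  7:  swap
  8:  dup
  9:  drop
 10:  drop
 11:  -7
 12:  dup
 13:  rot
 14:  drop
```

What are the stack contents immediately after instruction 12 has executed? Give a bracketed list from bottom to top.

-9     → [-9]
dup    → [-9, -9]
swap   → [-9, -9]
*      → [81]
-3     → [81, -3]
negate → [81, 3]
swap   → [3, 81]
dup    → [3, 81, 81]
drop   → [3, 81]
drop   → [3]
-7     → [3, -7]
dup    → [3, -7, -7]

[3, -7, -7]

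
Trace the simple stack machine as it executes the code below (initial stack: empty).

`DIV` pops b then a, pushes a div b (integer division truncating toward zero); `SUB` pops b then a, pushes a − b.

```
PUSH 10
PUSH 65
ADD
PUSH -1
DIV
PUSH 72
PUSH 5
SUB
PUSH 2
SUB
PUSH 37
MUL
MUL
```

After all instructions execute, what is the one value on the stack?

PUSH 10 : 10
PUSH 65 : 10 65
ADD     : 75
PUSH -1 : 75 -1
DIV     : -75
PUSH 72 : -75 72
PUSH 5  : -75 72 5
SUB     : -75 67
PUSH 2  : -75 67 2
SUB     : -75 65
PUSH 37 : -75 65 37
MUL     : -75 2405
MUL     : -180375

-180375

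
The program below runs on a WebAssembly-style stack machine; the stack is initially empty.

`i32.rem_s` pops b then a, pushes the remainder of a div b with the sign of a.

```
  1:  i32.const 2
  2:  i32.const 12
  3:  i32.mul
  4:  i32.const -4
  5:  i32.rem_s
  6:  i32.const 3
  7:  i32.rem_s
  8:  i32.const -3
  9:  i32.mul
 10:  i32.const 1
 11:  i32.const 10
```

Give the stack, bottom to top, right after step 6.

[0, 3]

i32.const 2  -> [2]
i32.const 12 -> [2, 12]
i32.mul      -> [24]
i32.const -4 -> [24, -4]
i32.rem_s    -> [0]
i32.const 3  -> [0, 3]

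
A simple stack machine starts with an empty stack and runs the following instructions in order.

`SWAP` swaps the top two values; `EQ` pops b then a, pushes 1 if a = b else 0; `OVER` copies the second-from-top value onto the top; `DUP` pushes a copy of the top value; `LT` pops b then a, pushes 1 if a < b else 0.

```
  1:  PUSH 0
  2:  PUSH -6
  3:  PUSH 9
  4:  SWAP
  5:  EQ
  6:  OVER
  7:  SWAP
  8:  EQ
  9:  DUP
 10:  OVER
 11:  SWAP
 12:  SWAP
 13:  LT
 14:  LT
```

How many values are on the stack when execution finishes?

2

PUSH 0  → 0
PUSH -6 → 0 -6
PUSH 9  → 0 -6 9
SWAP    → 0 9 -6
EQ      → 0 0
OVER    → 0 0 0
SWAP    → 0 0 0
EQ      → 0 1
DUP     → 0 1 1
OVER    → 0 1 1 1
SWAP    → 0 1 1 1
SWAP    → 0 1 1 1
LT      → 0 1 0
LT      → 0 0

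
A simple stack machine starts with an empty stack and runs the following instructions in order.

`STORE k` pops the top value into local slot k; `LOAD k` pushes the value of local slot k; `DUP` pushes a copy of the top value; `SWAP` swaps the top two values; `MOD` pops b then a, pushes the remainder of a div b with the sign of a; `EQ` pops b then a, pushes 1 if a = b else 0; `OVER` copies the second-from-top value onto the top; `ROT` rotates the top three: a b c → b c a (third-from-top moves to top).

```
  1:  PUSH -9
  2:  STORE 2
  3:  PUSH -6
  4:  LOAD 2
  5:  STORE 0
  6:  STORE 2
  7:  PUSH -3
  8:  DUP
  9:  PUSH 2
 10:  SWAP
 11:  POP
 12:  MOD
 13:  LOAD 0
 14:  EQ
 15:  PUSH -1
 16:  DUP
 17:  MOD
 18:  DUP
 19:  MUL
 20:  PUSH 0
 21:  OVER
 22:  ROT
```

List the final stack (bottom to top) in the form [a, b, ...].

[0, 0, 0, 0]

PUSH -9 → -9
STORE 2 → (empty)
PUSH -6 → -6
LOAD 2  → -6 -9
STORE 0 → -6
STORE 2 → (empty)
PUSH -3 → -3
DUP     → -3 -3
PUSH 2  → -3 -3 2
SWAP    → -3 2 -3
POP     → -3 2
MOD     → -1
LOAD 0  → -1 -9
EQ      → 0
PUSH -1 → 0 -1
DUP     → 0 -1 -1
MOD     → 0 0
DUP     → 0 0 0
MUL     → 0 0
PUSH 0  → 0 0 0
OVER    → 0 0 0 0
ROT     → 0 0 0 0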